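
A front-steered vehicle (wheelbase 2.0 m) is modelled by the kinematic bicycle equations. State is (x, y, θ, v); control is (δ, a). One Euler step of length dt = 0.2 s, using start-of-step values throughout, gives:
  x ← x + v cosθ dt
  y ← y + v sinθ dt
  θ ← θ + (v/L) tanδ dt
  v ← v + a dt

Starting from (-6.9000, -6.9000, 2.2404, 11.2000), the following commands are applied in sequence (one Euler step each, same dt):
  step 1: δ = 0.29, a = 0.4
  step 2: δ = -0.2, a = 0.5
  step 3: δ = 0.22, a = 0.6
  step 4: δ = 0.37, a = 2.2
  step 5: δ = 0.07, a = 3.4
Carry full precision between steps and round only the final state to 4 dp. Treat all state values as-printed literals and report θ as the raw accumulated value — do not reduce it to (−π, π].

(-16.1347, -0.8947, 3.1302, 12.6200)

after step 1 (δ=0.29, a=0.4): (-8.290313, -5.143688, 2.574622, 11.280000)
after step 2 (δ=-0.2, a=0.5): (-10.193321, -3.932038, 2.345965, 11.380000)
after step 3 (δ=0.22, a=0.6): (-11.786150, -2.306285, 2.600444, 11.500000)
after step 4 (δ=0.37, a=2.2): (-13.757520, -1.121508, 3.046487, 11.940000)
after step 5 (δ=0.07, a=3.4): (-16.134729, -0.894738, 3.130204, 12.620000)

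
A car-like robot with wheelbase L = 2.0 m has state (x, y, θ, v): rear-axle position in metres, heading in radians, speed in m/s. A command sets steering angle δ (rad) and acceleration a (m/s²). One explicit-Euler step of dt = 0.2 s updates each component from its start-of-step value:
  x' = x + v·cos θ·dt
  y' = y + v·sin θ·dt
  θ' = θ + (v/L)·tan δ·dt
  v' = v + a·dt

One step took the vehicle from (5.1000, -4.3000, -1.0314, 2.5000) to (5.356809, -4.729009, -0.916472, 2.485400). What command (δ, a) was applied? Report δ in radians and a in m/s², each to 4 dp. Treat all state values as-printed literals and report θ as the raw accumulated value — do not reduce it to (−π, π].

δ = 0.4309, a = -0.0730

a = (v'−v)/dt = (-0.014600)/0.2 = -0.0730
Δθ = θ'−θ = 0.114928;  (v·dt/L) = 2.5000·0.2/2.0 = 0.250000
tan δ = Δθ·L/(v·dt) = 0.459712  →  δ = 0.4309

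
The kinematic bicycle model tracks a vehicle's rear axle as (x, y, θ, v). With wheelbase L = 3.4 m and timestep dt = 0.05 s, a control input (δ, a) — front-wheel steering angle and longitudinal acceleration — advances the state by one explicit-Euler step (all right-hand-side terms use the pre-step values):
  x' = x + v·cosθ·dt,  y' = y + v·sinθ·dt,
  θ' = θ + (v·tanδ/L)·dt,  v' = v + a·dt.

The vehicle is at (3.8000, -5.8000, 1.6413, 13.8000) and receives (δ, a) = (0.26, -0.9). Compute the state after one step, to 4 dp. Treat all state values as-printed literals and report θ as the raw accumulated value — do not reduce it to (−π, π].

(3.7514, -5.1117, 1.6953, 13.7550)

x' = 3.8000 + 13.8000·cos(1.6413)·0.05 = 3.7514
y' = -5.8000 + 13.8000·sin(1.6413)·0.05 = -5.1117
θ' = 1.6413 + (13.8000/3.4)·tan(0.26)·0.05 = 1.6953
v' = 13.8000 − 0.9000·0.05 = 13.7550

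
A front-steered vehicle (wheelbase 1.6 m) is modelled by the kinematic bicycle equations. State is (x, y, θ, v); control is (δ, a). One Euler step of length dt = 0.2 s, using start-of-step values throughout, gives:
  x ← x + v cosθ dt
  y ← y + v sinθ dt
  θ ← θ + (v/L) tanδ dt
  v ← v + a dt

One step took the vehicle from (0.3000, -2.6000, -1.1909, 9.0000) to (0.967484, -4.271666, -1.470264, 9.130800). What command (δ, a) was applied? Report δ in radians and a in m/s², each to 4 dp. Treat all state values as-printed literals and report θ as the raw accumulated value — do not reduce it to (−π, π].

a = (v'−v)/dt = (0.130800)/0.2 = 0.6540
Δθ = θ'−θ = -0.279364;  (v·dt/L) = 9.0000·0.2/1.6 = 1.125000
tan δ = Δθ·L/(v·dt) = -0.248324  →  δ = -0.2434

δ = -0.2434, a = 0.6540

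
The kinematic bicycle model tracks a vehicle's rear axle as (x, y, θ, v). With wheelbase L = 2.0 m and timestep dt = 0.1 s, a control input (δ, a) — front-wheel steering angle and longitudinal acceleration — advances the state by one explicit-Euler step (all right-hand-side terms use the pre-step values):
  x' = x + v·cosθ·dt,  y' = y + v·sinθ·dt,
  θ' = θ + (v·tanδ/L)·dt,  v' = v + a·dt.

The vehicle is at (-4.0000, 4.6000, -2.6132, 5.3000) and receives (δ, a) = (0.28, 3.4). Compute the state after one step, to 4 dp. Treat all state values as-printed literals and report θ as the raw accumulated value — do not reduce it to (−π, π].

(-4.4577, 4.3328, -2.5370, 5.6400)

x' = -4.0000 + 5.3000·cos(-2.6132)·0.1 = -4.4577
y' = 4.6000 + 5.3000·sin(-2.6132)·0.1 = 4.3328
θ' = -2.6132 + (5.3000/2.0)·tan(0.28)·0.1 = -2.5370
v' = 5.3000 + 3.4000·0.1 = 5.6400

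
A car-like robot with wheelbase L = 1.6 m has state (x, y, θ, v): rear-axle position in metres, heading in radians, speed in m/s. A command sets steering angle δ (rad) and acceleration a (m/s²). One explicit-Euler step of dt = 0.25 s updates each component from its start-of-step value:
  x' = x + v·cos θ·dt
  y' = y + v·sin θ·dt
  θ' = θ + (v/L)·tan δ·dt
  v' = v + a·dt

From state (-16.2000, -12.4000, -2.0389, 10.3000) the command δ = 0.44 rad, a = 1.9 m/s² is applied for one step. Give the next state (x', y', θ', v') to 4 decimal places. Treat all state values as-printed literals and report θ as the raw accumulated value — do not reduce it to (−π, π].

x' = -16.2000 + 10.3000·cos(-2.0389)·0.25 = -17.3618
y' = -12.4000 + 10.3000·sin(-2.0389)·0.25 = -14.6980
θ' = -2.0389 + (10.3000/1.6)·tan(0.44)·0.25 = -1.2812
v' = 10.3000 + 1.9000·0.25 = 10.7750

(-17.3618, -14.6980, -1.2812, 10.7750)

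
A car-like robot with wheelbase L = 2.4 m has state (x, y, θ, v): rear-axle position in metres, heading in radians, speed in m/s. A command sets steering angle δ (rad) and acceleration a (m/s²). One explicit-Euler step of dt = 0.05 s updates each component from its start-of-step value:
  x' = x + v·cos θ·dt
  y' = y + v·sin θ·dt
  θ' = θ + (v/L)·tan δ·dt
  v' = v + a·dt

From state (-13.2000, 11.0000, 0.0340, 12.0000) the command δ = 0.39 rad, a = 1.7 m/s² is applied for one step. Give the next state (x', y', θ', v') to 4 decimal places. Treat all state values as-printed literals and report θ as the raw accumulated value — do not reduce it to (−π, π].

x' = -13.2000 + 12.0000·cos(0.0340)·0.05 = -12.6003
y' = 11.0000 + 12.0000·sin(0.0340)·0.05 = 11.0204
θ' = 0.0340 + (12.0000/2.4)·tan(0.39)·0.05 = 0.1368
v' = 12.0000 + 1.7000·0.05 = 12.0850

(-12.6003, 11.0204, 0.1368, 12.0850)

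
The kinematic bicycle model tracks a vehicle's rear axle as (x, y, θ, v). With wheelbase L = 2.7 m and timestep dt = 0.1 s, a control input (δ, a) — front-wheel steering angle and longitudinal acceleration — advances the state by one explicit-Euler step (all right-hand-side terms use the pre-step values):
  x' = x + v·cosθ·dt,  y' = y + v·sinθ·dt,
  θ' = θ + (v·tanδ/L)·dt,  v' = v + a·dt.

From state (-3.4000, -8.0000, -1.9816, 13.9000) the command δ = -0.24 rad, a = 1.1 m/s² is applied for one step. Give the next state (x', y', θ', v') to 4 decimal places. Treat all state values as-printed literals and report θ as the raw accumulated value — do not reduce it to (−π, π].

x' = -3.4000 + 13.9000·cos(-1.9816)·0.1 = -3.9551
y' = -8.0000 + 13.9000·sin(-1.9816)·0.1 = -9.2744
θ' = -1.9816 + (13.9000/2.7)·tan(-0.24)·0.1 = -2.1076
v' = 13.9000 + 1.1000·0.1 = 14.0100

(-3.9551, -9.2744, -2.1076, 14.0100)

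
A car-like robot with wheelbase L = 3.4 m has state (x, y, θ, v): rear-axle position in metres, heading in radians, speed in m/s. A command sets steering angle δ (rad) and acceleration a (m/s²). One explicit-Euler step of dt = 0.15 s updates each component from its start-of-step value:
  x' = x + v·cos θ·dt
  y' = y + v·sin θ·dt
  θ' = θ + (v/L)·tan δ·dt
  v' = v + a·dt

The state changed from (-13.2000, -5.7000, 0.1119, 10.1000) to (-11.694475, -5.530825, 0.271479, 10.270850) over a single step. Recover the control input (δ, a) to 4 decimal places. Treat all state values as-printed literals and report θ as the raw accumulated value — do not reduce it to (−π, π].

δ = 0.3439, a = 1.1390

a = (v'−v)/dt = (0.170850)/0.15 = 1.1390
Δθ = θ'−θ = 0.159579;  (v·dt/L) = 10.1000·0.15/3.4 = 0.445588
tan δ = Δθ·L/(v·dt) = 0.358131  →  δ = 0.3439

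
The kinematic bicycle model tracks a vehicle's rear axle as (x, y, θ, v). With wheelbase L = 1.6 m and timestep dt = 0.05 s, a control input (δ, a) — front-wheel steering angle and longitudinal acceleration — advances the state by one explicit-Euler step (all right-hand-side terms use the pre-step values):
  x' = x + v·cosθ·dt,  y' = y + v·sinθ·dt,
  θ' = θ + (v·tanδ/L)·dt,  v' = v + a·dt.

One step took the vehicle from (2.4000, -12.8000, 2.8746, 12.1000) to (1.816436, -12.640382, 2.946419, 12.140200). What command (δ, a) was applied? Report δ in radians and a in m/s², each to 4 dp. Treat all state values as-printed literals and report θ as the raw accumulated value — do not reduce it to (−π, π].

a = (v'−v)/dt = (0.040200)/0.05 = 0.8040
Δθ = θ'−θ = 0.071819;  (v·dt/L) = 12.1000·0.05/1.6 = 0.378125
tan δ = Δθ·L/(v·dt) = 0.189935  →  δ = 0.1877

δ = 0.1877, a = 0.8040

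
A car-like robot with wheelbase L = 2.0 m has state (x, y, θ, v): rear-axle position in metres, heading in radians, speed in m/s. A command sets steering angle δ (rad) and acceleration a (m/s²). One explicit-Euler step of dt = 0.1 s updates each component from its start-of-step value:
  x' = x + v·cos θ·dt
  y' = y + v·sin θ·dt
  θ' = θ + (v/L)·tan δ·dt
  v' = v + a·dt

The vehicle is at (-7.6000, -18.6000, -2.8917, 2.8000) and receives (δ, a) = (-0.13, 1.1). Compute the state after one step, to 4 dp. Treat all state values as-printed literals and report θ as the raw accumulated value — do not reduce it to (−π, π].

x' = -7.6000 + 2.8000·cos(-2.8917)·0.1 = -7.8713
y' = -18.6000 + 2.8000·sin(-2.8917)·0.1 = -18.6692
θ' = -2.8917 + (2.8000/2.0)·tan(-0.13)·0.1 = -2.9100
v' = 2.8000 + 1.1000·0.1 = 2.9100

(-7.8713, -18.6692, -2.9100, 2.9100)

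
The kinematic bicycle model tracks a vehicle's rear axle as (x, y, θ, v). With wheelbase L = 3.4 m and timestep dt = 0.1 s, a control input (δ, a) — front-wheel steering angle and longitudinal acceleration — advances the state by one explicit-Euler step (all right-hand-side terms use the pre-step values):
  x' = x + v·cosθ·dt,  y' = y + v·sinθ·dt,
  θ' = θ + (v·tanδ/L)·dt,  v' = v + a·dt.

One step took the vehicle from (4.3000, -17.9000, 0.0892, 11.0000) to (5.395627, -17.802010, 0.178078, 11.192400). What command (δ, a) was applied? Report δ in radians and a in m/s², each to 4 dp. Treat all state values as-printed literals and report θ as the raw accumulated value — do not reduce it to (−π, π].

δ = 0.2681, a = 1.9240

a = (v'−v)/dt = (0.192400)/0.1 = 1.9240
Δθ = θ'−θ = 0.088878;  (v·dt/L) = 11.0000·0.1/3.4 = 0.323529
tan δ = Δθ·L/(v·dt) = 0.274714  →  δ = 0.2681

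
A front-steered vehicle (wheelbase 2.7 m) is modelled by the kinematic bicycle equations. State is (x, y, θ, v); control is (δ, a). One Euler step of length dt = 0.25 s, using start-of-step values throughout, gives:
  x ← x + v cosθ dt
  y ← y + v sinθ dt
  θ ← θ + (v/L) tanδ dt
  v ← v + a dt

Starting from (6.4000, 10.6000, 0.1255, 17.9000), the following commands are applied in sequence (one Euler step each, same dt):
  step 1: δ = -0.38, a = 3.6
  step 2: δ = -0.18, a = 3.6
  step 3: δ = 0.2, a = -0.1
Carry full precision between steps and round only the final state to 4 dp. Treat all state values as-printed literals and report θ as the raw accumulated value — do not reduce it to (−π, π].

(18.1179, 5.0473, -0.4835, 19.6750)

after step 1 (δ=-0.38, a=3.6): (10.839805, 11.160139, -0.536490, 18.800000)
after step 2 (δ=-0.18, a=3.6): (14.879494, 8.757866, -0.853251, 19.700000)
after step 3 (δ=0.2, a=-0.1): (18.117863, 5.047262, -0.483493, 19.675000)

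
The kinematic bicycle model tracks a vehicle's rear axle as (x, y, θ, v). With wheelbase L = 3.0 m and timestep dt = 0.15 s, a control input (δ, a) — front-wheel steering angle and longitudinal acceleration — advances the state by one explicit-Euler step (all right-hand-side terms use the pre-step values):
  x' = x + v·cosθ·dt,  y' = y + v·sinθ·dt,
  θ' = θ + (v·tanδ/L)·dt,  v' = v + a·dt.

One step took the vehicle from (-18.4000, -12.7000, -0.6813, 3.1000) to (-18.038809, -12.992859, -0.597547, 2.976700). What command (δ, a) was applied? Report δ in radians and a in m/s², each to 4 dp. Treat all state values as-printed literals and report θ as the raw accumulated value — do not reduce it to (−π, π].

a = (v'−v)/dt = (-0.123300)/0.15 = -0.8220
Δθ = θ'−θ = 0.083753;  (v·dt/L) = 3.1000·0.15/3.0 = 0.155000
tan δ = Δθ·L/(v·dt) = 0.540342  →  δ = 0.4954

δ = 0.4954, a = -0.8220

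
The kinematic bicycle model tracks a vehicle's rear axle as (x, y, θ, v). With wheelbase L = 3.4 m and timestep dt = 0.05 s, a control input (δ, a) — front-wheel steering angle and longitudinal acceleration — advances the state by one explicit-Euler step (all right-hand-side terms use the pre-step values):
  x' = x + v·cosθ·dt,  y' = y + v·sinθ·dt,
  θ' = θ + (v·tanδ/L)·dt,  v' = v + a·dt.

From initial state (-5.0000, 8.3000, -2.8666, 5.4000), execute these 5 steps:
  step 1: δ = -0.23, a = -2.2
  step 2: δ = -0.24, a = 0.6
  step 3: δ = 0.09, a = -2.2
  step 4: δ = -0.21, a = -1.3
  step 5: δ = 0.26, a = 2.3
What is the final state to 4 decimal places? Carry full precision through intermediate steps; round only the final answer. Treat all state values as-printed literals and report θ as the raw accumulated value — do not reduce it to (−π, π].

after step 1 (δ=-0.23, a=-2.2): (-5.259855, 8.226684, -2.885194, 5.290000)
after step 2 (δ=-0.24, a=0.6): (-5.515709, 8.159607, -2.904231, 5.320000)
after step 3 (δ=0.09, a=-2.2): (-5.774251, 8.097060, -2.897171, 5.210000)
after step 4 (δ=-0.21, a=-1.3): (-6.027008, 8.034021, -2.913501, 5.145000)
after step 5 (δ=0.26, a=2.3): (-6.277595, 7.975852, -2.893374, 5.260000)

(-6.2776, 7.9759, -2.8934, 5.2600)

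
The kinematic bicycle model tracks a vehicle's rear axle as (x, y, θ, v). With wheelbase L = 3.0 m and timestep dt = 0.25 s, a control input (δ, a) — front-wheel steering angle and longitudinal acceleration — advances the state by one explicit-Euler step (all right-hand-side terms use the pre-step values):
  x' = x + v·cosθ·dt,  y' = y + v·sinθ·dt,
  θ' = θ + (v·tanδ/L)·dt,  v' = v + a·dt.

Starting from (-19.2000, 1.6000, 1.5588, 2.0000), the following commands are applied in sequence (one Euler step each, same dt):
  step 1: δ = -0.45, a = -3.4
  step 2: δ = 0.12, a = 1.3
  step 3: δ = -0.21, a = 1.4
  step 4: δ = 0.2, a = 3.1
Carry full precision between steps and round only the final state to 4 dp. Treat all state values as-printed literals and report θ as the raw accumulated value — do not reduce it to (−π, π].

(-19.0888, 3.2074, 1.4945, 2.6000)

after step 1 (δ=-0.45, a=-3.4): (-19.194002, 2.099964, 1.478291, 1.150000)
after step 2 (δ=0.12, a=1.3): (-19.167445, 2.386235, 1.489846, 1.475000)
after step 3 (δ=-0.21, a=1.4): (-19.137627, 2.753777, 1.463648, 1.825000)
after step 4 (δ=0.2, a=3.1): (-19.088834, 3.207411, 1.494476, 2.600000)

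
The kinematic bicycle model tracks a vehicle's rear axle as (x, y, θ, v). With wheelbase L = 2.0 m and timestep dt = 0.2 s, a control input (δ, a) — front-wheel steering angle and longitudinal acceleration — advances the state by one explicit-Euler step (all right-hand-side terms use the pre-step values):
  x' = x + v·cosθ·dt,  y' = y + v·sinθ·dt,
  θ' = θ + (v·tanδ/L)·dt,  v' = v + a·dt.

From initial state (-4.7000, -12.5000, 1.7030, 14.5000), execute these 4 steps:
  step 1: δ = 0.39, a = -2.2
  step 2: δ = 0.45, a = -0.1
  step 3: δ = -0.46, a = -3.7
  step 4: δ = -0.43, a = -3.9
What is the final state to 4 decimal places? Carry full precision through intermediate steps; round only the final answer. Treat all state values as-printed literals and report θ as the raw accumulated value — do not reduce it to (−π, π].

after step 1 (δ=0.39, a=-2.2): (-5.082275, -9.625306, 2.299030, 14.060000)
after step 2 (δ=0.45, a=-0.1): (-6.953807, -7.526566, 2.978205, 14.040000)
after step 3 (δ=-0.46, a=-3.7): (-9.724410, -7.069812, 2.282595, 13.300000)
after step 4 (δ=-0.43, a=-3.9): (-11.461913, -5.055691, 1.672629, 12.520000)

(-11.4619, -5.0557, 1.6726, 12.5200)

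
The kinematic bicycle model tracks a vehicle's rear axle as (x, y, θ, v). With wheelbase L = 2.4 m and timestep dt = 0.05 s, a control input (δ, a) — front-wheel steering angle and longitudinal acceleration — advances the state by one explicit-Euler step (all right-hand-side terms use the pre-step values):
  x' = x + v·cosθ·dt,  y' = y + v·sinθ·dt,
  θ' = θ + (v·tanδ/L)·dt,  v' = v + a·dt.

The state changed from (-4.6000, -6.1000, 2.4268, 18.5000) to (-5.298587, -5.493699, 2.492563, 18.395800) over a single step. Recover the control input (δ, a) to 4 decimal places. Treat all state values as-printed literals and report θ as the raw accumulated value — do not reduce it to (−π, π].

a = (v'−v)/dt = (-0.104200)/0.05 = -2.0840
Δθ = θ'−θ = 0.065763;  (v·dt/L) = 18.5000·0.05/2.4 = 0.385417
tan δ = Δθ·L/(v·dt) = 0.170628  →  δ = 0.1690

δ = 0.1690, a = -2.0840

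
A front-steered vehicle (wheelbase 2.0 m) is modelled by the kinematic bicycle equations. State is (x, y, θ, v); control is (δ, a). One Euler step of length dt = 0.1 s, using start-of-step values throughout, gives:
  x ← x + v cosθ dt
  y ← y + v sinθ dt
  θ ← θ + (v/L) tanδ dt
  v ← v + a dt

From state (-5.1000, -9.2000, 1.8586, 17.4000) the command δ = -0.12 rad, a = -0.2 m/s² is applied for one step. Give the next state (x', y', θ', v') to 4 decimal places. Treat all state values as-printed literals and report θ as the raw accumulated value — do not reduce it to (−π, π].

x' = -5.1000 + 17.4000·cos(1.8586)·0.1 = -5.5939
y' = -9.2000 + 17.4000·sin(1.8586)·0.1 = -7.5316
θ' = 1.8586 + (17.4000/2.0)·tan(-0.12)·0.1 = 1.7537
v' = 17.4000 − 0.2000·0.1 = 17.3800

(-5.5939, -7.5316, 1.7537, 17.3800)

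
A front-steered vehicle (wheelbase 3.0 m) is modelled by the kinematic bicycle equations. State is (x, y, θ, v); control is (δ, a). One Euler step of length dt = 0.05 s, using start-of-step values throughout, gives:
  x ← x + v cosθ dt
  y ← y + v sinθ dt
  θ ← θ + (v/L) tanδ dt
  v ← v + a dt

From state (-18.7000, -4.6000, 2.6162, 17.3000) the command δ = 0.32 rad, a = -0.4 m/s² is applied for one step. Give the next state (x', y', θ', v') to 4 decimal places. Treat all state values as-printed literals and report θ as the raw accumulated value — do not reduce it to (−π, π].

(-19.4483, -4.1662, 2.7118, 17.2800)

x' = -18.7000 + 17.3000·cos(2.6162)·0.05 = -19.4483
y' = -4.6000 + 17.3000·sin(2.6162)·0.05 = -4.1662
θ' = 2.6162 + (17.3000/3.0)·tan(0.32)·0.05 = 2.7118
v' = 17.3000 − 0.4000·0.05 = 17.2800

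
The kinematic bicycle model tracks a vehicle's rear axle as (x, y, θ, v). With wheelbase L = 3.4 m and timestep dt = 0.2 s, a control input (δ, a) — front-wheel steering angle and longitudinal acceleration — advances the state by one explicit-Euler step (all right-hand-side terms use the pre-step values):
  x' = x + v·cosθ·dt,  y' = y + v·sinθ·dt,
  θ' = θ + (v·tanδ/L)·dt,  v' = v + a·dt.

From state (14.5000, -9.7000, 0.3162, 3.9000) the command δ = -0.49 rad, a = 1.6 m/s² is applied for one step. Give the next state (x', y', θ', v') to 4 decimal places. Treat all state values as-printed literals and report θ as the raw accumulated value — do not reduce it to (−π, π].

x' = 14.5000 + 3.9000·cos(0.3162)·0.2 = 15.2413
y' = -9.7000 + 3.9000·sin(0.3162)·0.2 = -9.4575
θ' = 0.3162 + (3.9000/3.4)·tan(-0.49)·0.2 = 0.1938
v' = 3.9000 + 1.6000·0.2 = 4.2200

(15.2413, -9.4575, 0.1938, 4.2200)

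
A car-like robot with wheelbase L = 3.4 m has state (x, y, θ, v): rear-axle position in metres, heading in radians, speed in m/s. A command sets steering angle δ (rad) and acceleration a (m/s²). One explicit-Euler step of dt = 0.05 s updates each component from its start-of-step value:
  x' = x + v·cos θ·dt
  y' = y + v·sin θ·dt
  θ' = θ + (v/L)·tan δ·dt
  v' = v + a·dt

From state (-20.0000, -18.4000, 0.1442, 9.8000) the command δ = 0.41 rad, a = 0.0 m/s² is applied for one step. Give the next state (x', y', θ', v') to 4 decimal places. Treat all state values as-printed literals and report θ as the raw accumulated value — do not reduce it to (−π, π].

x' = -20.0000 + 9.8000·cos(0.1442)·0.05 = -19.5151
y' = -18.4000 + 9.8000·sin(0.1442)·0.05 = -18.3296
θ' = 0.1442 + (9.8000/3.4)·tan(0.41)·0.05 = 0.2068
v' = 9.8000 + 0.0000·0.05 = 9.8000

(-19.5151, -18.3296, 0.2068, 9.8000)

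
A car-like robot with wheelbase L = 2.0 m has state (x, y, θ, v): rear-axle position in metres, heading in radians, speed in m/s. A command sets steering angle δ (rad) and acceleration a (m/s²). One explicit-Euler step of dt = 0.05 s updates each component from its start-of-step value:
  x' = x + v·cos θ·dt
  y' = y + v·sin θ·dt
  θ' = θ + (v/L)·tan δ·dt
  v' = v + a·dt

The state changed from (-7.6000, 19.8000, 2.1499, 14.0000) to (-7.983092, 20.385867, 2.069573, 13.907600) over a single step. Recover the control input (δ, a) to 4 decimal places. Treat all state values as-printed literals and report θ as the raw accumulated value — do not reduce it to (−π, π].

a = (v'−v)/dt = (-0.092400)/0.05 = -1.8480
Δθ = θ'−θ = -0.080327;  (v·dt/L) = 14.0000·0.05/2.0 = 0.350000
tan δ = Δθ·L/(v·dt) = -0.229506  →  δ = -0.2256

δ = -0.2256, a = -1.8480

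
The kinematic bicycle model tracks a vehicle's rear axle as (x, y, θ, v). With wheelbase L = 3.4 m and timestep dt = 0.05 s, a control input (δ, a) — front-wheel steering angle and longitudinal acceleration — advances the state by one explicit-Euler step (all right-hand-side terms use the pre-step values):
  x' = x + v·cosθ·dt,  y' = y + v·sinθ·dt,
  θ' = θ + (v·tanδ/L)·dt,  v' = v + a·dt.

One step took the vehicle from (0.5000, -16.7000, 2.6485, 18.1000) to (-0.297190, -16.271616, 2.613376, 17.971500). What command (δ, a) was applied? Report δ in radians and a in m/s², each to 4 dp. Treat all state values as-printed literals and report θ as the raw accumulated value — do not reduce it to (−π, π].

δ = -0.1312, a = -2.5700

a = (v'−v)/dt = (-0.128500)/0.05 = -2.5700
Δθ = θ'−θ = -0.035124;  (v·dt/L) = 18.1000·0.05/3.4 = 0.266176
tan δ = Δθ·L/(v·dt) = -0.131958  →  δ = -0.1312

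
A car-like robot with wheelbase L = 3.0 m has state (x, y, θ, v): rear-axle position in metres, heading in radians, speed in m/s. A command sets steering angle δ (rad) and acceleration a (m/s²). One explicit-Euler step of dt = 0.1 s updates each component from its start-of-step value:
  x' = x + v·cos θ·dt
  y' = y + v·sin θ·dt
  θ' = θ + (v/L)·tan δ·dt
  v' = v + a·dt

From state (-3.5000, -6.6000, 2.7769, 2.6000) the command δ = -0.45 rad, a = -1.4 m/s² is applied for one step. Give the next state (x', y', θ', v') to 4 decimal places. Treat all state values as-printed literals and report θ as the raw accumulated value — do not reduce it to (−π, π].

(-3.7429, -6.5073, 2.7350, 2.4600)

x' = -3.5000 + 2.6000·cos(2.7769)·0.1 = -3.7429
y' = -6.6000 + 2.6000·sin(2.7769)·0.1 = -6.5073
θ' = 2.7769 + (2.6000/3.0)·tan(-0.45)·0.1 = 2.7350
v' = 2.6000 − 1.4000·0.1 = 2.4600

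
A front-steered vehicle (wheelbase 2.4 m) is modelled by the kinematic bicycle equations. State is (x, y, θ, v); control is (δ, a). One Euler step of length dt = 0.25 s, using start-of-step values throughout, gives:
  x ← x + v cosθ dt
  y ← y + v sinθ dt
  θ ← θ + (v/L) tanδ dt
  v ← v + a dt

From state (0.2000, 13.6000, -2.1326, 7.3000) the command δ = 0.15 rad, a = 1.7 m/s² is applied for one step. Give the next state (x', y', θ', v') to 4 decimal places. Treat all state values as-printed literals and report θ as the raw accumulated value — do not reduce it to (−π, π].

x' = 0.2000 + 7.3000·cos(-2.1326)·0.25 = -0.7722
y' = 13.6000 + 7.3000·sin(-2.1326)·0.25 = 12.0555
θ' = -2.1326 + (7.3000/2.4)·tan(0.15)·0.25 = -2.0177
v' = 7.3000 + 1.7000·0.25 = 7.7250

(-0.7722, 12.0555, -2.0177, 7.7250)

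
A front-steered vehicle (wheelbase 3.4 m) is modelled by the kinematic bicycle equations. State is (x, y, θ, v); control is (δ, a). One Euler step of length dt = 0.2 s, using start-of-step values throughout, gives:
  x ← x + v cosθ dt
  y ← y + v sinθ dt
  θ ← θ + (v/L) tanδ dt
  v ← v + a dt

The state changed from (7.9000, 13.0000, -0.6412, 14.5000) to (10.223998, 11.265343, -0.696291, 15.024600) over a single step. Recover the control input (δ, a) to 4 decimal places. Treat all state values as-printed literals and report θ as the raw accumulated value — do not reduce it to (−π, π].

δ = -0.0645, a = 2.6230

a = (v'−v)/dt = (0.524600)/0.2 = 2.6230
Δθ = θ'−θ = -0.055091;  (v·dt/L) = 14.5000·0.2/3.4 = 0.852941
tan δ = Δθ·L/(v·dt) = -0.064589  →  δ = -0.0645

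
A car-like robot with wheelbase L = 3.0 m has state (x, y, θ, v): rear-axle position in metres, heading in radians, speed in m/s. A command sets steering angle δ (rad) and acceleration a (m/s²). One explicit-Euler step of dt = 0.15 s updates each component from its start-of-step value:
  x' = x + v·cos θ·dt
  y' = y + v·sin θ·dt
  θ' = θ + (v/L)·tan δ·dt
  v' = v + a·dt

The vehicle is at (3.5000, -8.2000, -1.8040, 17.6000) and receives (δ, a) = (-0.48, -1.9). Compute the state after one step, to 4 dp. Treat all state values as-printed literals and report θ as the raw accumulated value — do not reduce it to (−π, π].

x' = 3.5000 + 17.6000·cos(-1.8040)·0.15 = 2.8899
y' = -8.2000 + 17.6000·sin(-1.8040)·0.15 = -10.7685
θ' = -1.8040 + (17.6000/3.0)·tan(-0.48)·0.15 = -2.2621
v' = 17.6000 − 1.9000·0.15 = 17.3150

(2.8899, -10.7685, -2.2621, 17.3150)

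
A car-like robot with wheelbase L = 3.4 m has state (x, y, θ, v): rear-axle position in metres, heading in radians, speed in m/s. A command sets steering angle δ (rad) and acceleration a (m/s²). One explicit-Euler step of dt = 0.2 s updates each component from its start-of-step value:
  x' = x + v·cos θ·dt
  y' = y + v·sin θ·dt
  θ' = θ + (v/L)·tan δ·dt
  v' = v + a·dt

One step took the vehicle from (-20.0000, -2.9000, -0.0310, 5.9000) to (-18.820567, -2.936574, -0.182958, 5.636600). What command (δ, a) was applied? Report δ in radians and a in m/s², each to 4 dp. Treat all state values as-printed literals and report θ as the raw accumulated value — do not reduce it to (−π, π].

δ = -0.4127, a = -1.3170

a = (v'−v)/dt = (-0.263400)/0.2 = -1.3170
Δθ = θ'−θ = -0.151958;  (v·dt/L) = 5.9000·0.2/3.4 = 0.347059
tan δ = Δθ·L/(v·dt) = -0.437845  →  δ = -0.4127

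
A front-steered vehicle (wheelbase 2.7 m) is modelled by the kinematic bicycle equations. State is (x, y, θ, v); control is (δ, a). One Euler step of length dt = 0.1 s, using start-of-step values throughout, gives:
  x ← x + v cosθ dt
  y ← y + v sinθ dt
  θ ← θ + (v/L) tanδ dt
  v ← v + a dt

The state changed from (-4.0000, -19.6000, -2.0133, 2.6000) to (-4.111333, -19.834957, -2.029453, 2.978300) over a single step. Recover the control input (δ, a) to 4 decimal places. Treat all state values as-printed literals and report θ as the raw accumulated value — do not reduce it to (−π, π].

δ = -0.1662, a = 3.7830

a = (v'−v)/dt = (0.378300)/0.1 = 3.7830
Δθ = θ'−θ = -0.016153;  (v·dt/L) = 2.6000·0.1/2.7 = 0.096296
tan δ = Δθ·L/(v·dt) = -0.167743  →  δ = -0.1662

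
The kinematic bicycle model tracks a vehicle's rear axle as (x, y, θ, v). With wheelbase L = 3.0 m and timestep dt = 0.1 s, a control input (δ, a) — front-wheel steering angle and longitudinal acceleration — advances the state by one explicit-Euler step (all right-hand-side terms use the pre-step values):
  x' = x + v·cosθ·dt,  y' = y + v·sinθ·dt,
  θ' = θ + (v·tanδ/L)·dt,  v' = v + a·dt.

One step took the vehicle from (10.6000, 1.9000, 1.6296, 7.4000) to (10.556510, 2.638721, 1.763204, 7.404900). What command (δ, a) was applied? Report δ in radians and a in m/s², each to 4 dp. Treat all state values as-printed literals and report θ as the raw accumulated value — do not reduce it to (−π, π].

δ = 0.4964, a = 0.0490

a = (v'−v)/dt = (0.004900)/0.1 = 0.0490
Δθ = θ'−θ = 0.133604;  (v·dt/L) = 7.4000·0.1/3.0 = 0.246667
tan δ = Δθ·L/(v·dt) = 0.541638  →  δ = 0.4964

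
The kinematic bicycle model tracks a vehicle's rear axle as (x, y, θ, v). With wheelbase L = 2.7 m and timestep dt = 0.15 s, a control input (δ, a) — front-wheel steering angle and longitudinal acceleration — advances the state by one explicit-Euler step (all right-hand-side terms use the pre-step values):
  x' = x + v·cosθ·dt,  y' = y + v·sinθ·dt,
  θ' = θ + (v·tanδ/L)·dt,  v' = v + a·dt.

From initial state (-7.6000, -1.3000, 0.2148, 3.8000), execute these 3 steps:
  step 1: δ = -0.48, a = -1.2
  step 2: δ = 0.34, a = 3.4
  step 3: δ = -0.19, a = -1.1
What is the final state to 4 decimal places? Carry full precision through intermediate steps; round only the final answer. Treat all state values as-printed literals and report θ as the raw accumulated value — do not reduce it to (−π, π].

after step 1 (δ=-0.48, a=-1.2): (-7.043099, -1.178503, 0.104893, 3.620000)
after step 2 (δ=0.34, a=3.4): (-6.503084, -1.121651, 0.176034, 4.130000)
after step 3 (δ=-0.19, a=-1.1): (-5.893157, -1.013160, 0.131907, 3.965000)

(-5.8932, -1.0132, 0.1319, 3.9650)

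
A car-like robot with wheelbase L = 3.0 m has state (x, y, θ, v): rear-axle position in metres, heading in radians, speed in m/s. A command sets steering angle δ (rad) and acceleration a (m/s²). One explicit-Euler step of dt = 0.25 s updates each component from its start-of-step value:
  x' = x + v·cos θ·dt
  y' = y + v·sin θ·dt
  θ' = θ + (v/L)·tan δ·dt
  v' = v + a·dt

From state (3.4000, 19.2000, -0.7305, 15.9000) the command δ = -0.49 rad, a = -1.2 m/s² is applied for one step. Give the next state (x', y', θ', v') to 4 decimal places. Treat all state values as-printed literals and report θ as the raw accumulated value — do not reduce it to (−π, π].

(6.3607, 16.5477, -1.4372, 15.6000)

x' = 3.4000 + 15.9000·cos(-0.7305)·0.25 = 6.3607
y' = 19.2000 + 15.9000·sin(-0.7305)·0.25 = 16.5477
θ' = -0.7305 + (15.9000/3.0)·tan(-0.49)·0.25 = -1.4372
v' = 15.9000 − 1.2000·0.25 = 15.6000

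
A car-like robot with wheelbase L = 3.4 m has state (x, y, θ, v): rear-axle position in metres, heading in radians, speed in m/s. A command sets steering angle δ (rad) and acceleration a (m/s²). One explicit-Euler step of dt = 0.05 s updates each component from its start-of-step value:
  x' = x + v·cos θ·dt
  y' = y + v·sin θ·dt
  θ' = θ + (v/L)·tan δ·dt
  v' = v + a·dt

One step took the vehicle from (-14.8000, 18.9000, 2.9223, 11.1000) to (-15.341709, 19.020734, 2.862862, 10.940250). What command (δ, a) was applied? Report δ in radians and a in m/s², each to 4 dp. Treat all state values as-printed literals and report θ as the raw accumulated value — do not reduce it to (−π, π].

a = (v'−v)/dt = (-0.159750)/0.05 = -3.1950
Δθ = θ'−θ = -0.059438;  (v·dt/L) = 11.1000·0.05/3.4 = 0.163235
tan δ = Δθ·L/(v·dt) = -0.364125  →  δ = -0.3492

δ = -0.3492, a = -3.1950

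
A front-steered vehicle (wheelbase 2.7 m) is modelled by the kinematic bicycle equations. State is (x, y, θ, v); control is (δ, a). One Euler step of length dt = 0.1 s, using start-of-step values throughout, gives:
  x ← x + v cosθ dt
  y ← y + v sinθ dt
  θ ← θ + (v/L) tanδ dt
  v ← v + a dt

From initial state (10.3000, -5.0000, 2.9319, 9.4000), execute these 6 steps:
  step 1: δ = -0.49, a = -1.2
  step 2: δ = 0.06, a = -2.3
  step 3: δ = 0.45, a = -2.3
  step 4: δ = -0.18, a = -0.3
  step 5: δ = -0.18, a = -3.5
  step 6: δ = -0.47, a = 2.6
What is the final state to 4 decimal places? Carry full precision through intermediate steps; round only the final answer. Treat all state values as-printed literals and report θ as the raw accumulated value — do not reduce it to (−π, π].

after step 1 (δ=-0.49, a=-1.2): (9.380591, -4.804330, 2.746202, 9.280000)
after step 2 (δ=0.06, a=-2.3): (8.524190, -4.446894, 2.766849, 9.050000)
after step 3 (δ=0.45, a=-2.3): (7.681995, -4.115633, 2.928762, 8.820000)
after step 4 (δ=-0.18, a=-0.3): (6.819896, -3.929330, 2.869318, 8.790000)
after step 5 (δ=-0.18, a=-3.5): (5.973277, -3.692947, 2.810077, 8.440000)
after step 6 (δ=-0.47, a=2.6): (5.175232, -3.418245, 2.651291, 8.700000)

(5.1752, -3.4182, 2.6513, 8.7000)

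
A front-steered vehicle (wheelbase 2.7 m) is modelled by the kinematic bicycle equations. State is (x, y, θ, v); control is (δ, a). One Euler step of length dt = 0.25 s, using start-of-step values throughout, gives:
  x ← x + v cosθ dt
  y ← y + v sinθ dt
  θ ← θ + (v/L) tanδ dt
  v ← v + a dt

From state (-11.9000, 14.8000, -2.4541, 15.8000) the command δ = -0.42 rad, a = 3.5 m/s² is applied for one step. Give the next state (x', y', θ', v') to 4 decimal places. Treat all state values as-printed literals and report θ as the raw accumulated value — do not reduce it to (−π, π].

x' = -11.9000 + 15.8000·cos(-2.4541)·0.25 = -14.9527
y' = 14.8000 + 15.8000·sin(-2.4541)·0.25 = 12.2933
θ' = -2.4541 + (15.8000/2.7)·tan(-0.42)·0.25 = -3.1074
v' = 15.8000 + 3.5000·0.25 = 16.6750

(-14.9527, 12.2933, -3.1074, 16.6750)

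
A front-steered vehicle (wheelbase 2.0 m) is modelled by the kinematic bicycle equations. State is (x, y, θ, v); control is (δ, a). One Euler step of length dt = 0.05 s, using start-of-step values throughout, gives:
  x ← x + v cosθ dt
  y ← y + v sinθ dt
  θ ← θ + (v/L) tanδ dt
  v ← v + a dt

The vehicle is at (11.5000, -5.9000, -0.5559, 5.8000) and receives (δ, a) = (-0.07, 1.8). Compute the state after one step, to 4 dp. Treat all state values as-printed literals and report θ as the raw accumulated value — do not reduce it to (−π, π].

(11.7463, -6.0530, -0.5661, 5.8900)

x' = 11.5000 + 5.8000·cos(-0.5559)·0.05 = 11.7463
y' = -5.9000 + 5.8000·sin(-0.5559)·0.05 = -6.0530
θ' = -0.5559 + (5.8000/2.0)·tan(-0.07)·0.05 = -0.5661
v' = 5.8000 + 1.8000·0.05 = 5.8900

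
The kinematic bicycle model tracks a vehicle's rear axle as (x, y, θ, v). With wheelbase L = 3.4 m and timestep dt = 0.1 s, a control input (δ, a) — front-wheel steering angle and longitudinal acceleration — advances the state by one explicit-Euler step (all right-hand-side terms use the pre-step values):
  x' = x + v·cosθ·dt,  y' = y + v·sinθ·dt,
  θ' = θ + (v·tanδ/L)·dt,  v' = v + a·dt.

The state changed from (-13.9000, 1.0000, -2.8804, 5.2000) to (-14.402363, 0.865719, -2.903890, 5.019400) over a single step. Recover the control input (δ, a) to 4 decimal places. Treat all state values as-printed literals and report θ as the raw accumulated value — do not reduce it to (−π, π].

a = (v'−v)/dt = (-0.180600)/0.1 = -1.8060
Δθ = θ'−θ = -0.023490;  (v·dt/L) = 5.2000·0.1/3.4 = 0.152941
tan δ = Δθ·L/(v·dt) = -0.153588  →  δ = -0.1524

δ = -0.1524, a = -1.8060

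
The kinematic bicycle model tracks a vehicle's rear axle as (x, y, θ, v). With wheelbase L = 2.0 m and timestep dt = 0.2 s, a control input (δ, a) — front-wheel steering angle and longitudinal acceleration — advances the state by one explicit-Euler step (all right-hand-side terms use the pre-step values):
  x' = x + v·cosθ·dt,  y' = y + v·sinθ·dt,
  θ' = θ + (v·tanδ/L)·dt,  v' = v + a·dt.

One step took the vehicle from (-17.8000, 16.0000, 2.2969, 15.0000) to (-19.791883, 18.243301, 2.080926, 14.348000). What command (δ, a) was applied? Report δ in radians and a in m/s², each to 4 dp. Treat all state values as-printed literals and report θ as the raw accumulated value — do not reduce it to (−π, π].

a = (v'−v)/dt = (-0.652000)/0.2 = -3.2600
Δθ = θ'−θ = -0.215974;  (v·dt/L) = 15.0000·0.2/2.0 = 1.500000
tan δ = Δθ·L/(v·dt) = -0.143983  →  δ = -0.1430

δ = -0.1430, a = -3.2600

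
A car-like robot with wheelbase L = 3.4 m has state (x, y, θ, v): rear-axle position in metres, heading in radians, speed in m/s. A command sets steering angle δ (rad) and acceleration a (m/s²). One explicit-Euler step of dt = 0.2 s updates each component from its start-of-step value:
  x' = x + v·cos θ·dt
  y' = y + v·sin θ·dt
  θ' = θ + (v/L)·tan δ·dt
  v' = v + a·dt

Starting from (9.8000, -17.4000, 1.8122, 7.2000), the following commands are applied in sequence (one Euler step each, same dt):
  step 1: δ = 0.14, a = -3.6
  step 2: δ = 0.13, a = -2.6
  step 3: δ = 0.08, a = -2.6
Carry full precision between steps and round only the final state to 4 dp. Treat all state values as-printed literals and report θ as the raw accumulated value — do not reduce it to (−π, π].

after step 1 (δ=0.14, a=-3.6): (9.455745, -16.001755, 1.871885, 6.480000)
after step 2 (δ=0.13, a=-2.6): (9.071404, -14.764057, 1.921719, 5.960000)
after step 3 (δ=0.08, a=-2.6): (8.661637, -13.644702, 1.949826, 5.440000)

(8.6616, -13.6447, 1.9498, 5.4400)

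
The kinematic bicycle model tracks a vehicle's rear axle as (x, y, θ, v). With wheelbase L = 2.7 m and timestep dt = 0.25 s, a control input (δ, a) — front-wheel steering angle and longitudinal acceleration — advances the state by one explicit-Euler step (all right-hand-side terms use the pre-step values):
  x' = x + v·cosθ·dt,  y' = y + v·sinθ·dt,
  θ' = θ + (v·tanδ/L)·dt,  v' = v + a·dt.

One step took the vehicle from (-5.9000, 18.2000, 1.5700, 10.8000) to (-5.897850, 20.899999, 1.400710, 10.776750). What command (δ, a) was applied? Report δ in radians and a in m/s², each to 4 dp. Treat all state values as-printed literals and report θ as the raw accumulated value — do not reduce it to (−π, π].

δ = -0.1677, a = -0.0930

a = (v'−v)/dt = (-0.023250)/0.25 = -0.0930
Δθ = θ'−θ = -0.169290;  (v·dt/L) = 10.8000·0.25/2.7 = 1.000000
tan δ = Δθ·L/(v·dt) = -0.169290  →  δ = -0.1677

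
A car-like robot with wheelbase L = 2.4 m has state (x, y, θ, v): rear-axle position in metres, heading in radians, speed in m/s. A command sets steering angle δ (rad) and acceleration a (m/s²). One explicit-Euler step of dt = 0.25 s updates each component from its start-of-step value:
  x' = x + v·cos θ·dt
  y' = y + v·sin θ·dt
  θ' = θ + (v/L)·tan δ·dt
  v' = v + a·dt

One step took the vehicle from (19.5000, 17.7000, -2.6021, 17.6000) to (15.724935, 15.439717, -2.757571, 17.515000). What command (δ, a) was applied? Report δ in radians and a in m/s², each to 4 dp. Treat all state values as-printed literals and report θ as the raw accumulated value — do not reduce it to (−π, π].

a = (v'−v)/dt = (-0.085000)/0.25 = -0.3400
Δθ = θ'−θ = -0.155471;  (v·dt/L) = 17.6000·0.25/2.4 = 1.833333
tan δ = Δθ·L/(v·dt) = -0.084802  →  δ = -0.0846

δ = -0.0846, a = -0.3400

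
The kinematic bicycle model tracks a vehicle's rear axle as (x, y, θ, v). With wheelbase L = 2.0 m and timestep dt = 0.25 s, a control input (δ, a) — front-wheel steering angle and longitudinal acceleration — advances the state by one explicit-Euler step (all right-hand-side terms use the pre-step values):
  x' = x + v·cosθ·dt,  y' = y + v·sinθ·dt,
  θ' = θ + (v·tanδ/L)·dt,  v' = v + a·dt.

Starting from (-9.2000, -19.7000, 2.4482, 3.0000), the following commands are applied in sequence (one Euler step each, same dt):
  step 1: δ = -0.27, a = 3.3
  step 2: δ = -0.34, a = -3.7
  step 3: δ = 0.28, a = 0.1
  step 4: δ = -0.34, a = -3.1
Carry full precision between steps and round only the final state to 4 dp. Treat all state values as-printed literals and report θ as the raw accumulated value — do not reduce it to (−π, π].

after step 1 (δ=-0.27, a=3.3): (-9.776812, -19.220637, 2.344416, 3.825000)
after step 2 (δ=-0.34, a=-3.7): (-10.444971, -18.536549, 2.175285, 2.900000)
after step 3 (δ=0.28, a=0.1): (-10.857019, -17.940025, 2.279524, 2.925000)
after step 4 (δ=-0.34, a=-3.1): (-11.332966, -17.384866, 2.150189, 2.150000)

(-11.3330, -17.3849, 2.1502, 2.1500)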